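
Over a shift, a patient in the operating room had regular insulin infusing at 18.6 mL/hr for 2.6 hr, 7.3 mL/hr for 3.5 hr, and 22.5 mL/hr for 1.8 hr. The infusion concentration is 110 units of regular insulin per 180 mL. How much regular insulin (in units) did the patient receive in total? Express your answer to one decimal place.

69.9 units

Concentration = 110 units ÷ 180 mL = 0.6111111 units/mL
Stage 1: 18.6 mL/hr × 2.6 hr = 48.36 mL → 48.36 mL × 0.6111111 units/mL = 29.55333 units
Stage 2: 7.3 mL/hr × 3.5 hr = 25.55 mL → 25.55 mL × 0.6111111 units/mL = 15.61389 units
Stage 3: 22.5 mL/hr × 1.8 hr = 40.5 mL → 40.5 mL × 0.6111111 units/mL = 24.75 units
Total = 29.55333 + 15.61389 + 24.75 = 69.91722 units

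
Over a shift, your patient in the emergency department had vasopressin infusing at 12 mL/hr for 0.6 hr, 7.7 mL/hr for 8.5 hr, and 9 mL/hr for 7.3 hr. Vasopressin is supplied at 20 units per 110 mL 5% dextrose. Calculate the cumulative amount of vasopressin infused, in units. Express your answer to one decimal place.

Concentration = 20 units ÷ 110 mL = 0.1818182 units/mL
Stage 1: 12 mL/hr × 0.6 hr = 7.2 mL → 7.2 mL × 0.1818182 units/mL = 1.309091 units
Stage 2: 7.7 mL/hr × 8.5 hr = 65.45 mL → 65.45 mL × 0.1818182 units/mL = 11.9 units
Stage 3: 9 mL/hr × 7.3 hr = 65.7 mL → 65.7 mL × 0.1818182 units/mL = 11.94545 units
Total = 1.309091 + 11.9 + 11.94545 = 25.15455 units

25.2 units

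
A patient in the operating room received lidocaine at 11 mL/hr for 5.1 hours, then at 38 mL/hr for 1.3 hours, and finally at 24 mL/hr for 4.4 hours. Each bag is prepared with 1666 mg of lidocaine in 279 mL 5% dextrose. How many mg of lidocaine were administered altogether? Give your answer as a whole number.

Concentration = 1666 mg ÷ 279 mL = 5.971326 mg/mL
Stage 1: 11 mL/hr × 5.1 hr = 56.1 mL → 56.1 mL × 5.971326 mg/mL = 334.9914 mg
Stage 2: 38 mL/hr × 1.3 hr = 49.4 mL → 49.4 mL × 5.971326 mg/mL = 294.9835 mg
Stage 3: 24 mL/hr × 4.4 hr = 105.6 mL → 105.6 mL × 5.971326 mg/mL = 630.572 mg
Total = 334.9914 + 294.9835 + 630.572 = 1260.547 mg

1261 mg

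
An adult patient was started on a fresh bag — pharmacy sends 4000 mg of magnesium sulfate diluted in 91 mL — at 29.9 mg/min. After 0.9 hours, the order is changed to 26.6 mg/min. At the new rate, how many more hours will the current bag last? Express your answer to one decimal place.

Initial rate:
29.9 mg/min × 60 min/hr = 1794 mg/hr
Concentration = 4000 mg ÷ 91 mL = 43.95604 mg/mL
Rate = 1794 mg/hr ÷ 43.95604 mg/mL = 40.8135 mL/hr
Volume infused so far = 40.8135 mL/hr × 0.9 hr = 36.73215 mL
Volume remaining = 91 − 36.73215 = 54.26785 mL
New rate:
26.6 mg/min × 60 min/hr = 1596 mg/hr
Rate = 1596 mg/hr ÷ 43.95604 mg/mL = 36.309 mL/hr
Time remaining = 54.26785 mL ÷ 36.309 mL/hr = 1.494612 hr

1.5 hours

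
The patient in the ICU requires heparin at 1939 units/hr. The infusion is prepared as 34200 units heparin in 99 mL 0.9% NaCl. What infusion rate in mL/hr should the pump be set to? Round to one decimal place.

Concentration = 34200 units ÷ 99 mL = 345.4545 units/mL
Rate = 1939 units/hr ÷ 345.4545 units/mL = 5.612895 mL/hr

5.6 mL/hr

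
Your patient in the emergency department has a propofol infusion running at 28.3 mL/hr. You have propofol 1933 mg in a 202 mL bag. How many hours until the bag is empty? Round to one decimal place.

7.1 hours

Duration = 202 mL ÷ 28.3 mL/hr = 7.137809 hr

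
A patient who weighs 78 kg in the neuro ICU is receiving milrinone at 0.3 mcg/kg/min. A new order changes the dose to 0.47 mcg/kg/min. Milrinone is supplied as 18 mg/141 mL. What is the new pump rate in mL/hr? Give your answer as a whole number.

Dose = 0.47 mcg/kg/min × 78 kg = 36.66 mcg/min
36.66 mcg/min × 60 min/hr = 2199.6 mcg/hr
Concentration = 18 mg ÷ 141 mL = 0.1276596 mg/mL = 127.6596 mcg/mL
Rate = 2199.6 mcg/hr ÷ 127.6596 mcg/mL = 17.2302 mL/hr

17 mL/hr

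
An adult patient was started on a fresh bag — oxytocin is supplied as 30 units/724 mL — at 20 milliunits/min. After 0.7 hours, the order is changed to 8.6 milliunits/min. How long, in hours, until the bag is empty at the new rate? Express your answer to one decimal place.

Initial rate:
20 milliunits/min × 60 min/hr = 1200 milliunits/hr
Concentration = 30 units ÷ 724 mL = 0.04143646 units/mL = 41.43646 milliunits/mL
Rate = 1200 milliunits/hr ÷ 41.43646 milliunits/mL = 28.96 mL/hr
Volume infused so far = 28.96 mL/hr × 0.7 hr = 20.272 mL
Volume remaining = 724 − 20.272 = 703.728 mL
New rate:
8.6 milliunits/min × 60 min/hr = 516 milliunits/hr
Rate = 516 milliunits/hr ÷ 41.43646 milliunits/mL = 12.4528 mL/hr
Time remaining = 703.728 mL ÷ 12.4528 mL/hr = 56.51163 hr

56.5 hours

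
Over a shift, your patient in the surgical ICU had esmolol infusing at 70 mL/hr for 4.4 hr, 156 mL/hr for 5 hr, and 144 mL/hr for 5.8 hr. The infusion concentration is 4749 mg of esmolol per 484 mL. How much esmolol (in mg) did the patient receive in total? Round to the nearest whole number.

Concentration = 4749 mg ÷ 484 mL = 9.811983 mg/mL
Stage 1: 70 mL/hr × 4.4 hr = 308 mL → 308 mL × 9.811983 mg/mL = 3022.091 mg
Stage 2: 156 mL/hr × 5 hr = 780 mL → 780 mL × 9.811983 mg/mL = 7653.347 mg
Stage 3: 144 mL/hr × 5.8 hr = 835.2 mL → 835.2 mL × 9.811983 mg/mL = 8194.969 mg
Total = 3022.091 + 7653.347 + 8194.969 = 18870.41 mg

18870 mg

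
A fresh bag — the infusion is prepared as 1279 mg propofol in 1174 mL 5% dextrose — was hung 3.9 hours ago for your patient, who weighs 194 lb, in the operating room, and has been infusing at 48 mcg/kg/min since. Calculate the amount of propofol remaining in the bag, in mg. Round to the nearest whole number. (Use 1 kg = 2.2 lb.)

Weight = 194 lb ÷ 2.2 lb/kg = 88.18182 kg
Dose = 48 mcg/kg/min × 88.18182 kg = 4232.727 mcg/min
4232.727 mcg/min × 60 min/hr = 253963.6 mcg/hr
Concentration = 1279 mg ÷ 1174 mL = 1.089438 mg/mL = 1089.438 mcg/mL
Rate = 253963.6 mcg/hr ÷ 1089.438 mcg/mL = 233.1144 mL/hr
Volume infused = 233.1144 mL/hr × 3.9 hr = 909.1461 mL
Volume remaining = 1174 − 909.1461 = 264.8539 mL
Drug remaining = 264.8539 mL × 1089.438 mcg/mL = 288541.8 mcg = 288.5418 mg

289 mg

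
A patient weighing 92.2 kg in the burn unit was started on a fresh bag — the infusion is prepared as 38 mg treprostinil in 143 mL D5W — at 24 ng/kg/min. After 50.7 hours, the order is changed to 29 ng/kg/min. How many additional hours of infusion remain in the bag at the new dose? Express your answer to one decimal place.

Initial rate:
Dose = 24 ng/kg/min × 92.2 kg = 2212.8 ng/min
2212.8 ng/min × 60 min/hr = 132768 ng/hr
Concentration = 38 mg ÷ 143 mL = 0.2657343 mg/mL = 265734.3 ng/mL
Rate = 132768 ng/hr ÷ 265734.3 ng/mL = 0.4996269 mL/hr
Volume infused so far = 0.4996269 mL/hr × 50.7 hr = 25.33109 mL
Volume remaining = 143 − 25.33109 = 117.6689 mL
New rate:
Dose = 29 ng/kg/min × 92.2 kg = 2673.8 ng/min
2673.8 ng/min × 60 min/hr = 160428 ng/hr
Rate = 160428 ng/hr ÷ 265734.3 ng/mL = 0.6037159 mL/hr
Time remaining = 117.6689 mL ÷ 0.6037159 mL/hr = 194.9078 hr

194.9 hours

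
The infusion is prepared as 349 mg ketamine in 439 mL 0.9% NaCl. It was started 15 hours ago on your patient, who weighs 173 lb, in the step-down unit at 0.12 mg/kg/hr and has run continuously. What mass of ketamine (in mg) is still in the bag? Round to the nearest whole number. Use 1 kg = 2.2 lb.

Weight = 173 lb ÷ 2.2 lb/kg = 78.63636 kg
Dose = 0.12 mg/kg/hr × 78.63636 kg = 9.436364 mg/hr
Concentration = 349 mg ÷ 439 mL = 0.7949886 mg/mL
Rate = 9.436364 mg/hr ÷ 0.7949886 mg/mL = 11.86981 mL/hr
Volume infused = 11.86981 mL/hr × 15 hr = 178.0471 mL
Volume remaining = 439 − 178.0471 = 260.9529 mL
Drug remaining = 260.9529 mL × 0.7949886 mg/mL = 207.4545 mg

207 mg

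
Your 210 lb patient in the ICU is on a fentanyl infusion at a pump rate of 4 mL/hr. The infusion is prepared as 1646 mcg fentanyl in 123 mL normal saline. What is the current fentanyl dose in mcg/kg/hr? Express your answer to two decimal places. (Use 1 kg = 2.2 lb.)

Weight = 210 lb ÷ 2.2 lb/kg = 95.45455 kg
Concentration = 1646 mcg ÷ 123 mL = 13.38211 mcg/mL
Drug rate = 4 mL/hr × 13.38211 mcg/mL = 53.52846 mcg/hr
53.52846 mcg/hr ÷ 95.45455 kg = 0.5607743 mcg/kg/hr

0.56 mcg/kg/hr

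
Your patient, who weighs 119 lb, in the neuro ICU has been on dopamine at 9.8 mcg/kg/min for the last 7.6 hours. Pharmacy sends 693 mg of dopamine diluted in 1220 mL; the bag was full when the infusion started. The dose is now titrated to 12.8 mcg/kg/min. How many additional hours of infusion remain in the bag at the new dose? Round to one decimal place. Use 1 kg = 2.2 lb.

10.9 hours

Initial rate:
Weight = 119 lb ÷ 2.2 lb/kg = 54.09091 kg
Dose = 9.8 mcg/kg/min × 54.09091 kg = 530.0909 mcg/min
530.0909 mcg/min × 60 min/hr = 31805.45 mcg/hr
Concentration = 693 mg ÷ 1220 mL = 0.5680328 mg/mL = 568.0328 mcg/mL
Rate = 31805.45 mcg/hr ÷ 568.0328 mcg/mL = 55.99229 mL/hr
Volume infused so far = 55.99229 mL/hr × 7.6 hr = 425.5414 mL
Volume remaining = 1220 − 425.5414 = 794.4586 mL
New rate:
Dose = 12.8 mcg/kg/min × 54.09091 kg = 692.3636 mcg/min
692.3636 mcg/min × 60 min/hr = 41541.82 mcg/hr
Rate = 41541.82 mcg/hr ÷ 568.0328 mcg/mL = 73.13278 mL/hr
Time remaining = 794.4586 mL ÷ 73.13278 mL/hr = 10.86324 hr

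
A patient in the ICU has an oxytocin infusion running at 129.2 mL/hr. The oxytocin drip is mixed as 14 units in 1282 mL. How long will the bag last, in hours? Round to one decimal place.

9.9 hours

Duration = 1282 mL ÷ 129.2 mL/hr = 9.922601 hr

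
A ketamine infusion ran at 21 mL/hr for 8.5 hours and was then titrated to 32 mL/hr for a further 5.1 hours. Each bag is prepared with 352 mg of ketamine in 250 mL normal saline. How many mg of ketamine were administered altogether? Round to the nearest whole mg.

Concentration = 352 mg ÷ 250 mL = 1.408 mg/mL
Stage 1: 21 mL/hr × 8.5 hr = 178.5 mL → 178.5 mL × 1.408 mg/mL = 251.328 mg
Stage 2: 32 mL/hr × 5.1 hr = 163.2 mL → 163.2 mL × 1.408 mg/mL = 229.7856 mg
Total = 251.328 + 229.7856 = 481.1136 mg

481 mg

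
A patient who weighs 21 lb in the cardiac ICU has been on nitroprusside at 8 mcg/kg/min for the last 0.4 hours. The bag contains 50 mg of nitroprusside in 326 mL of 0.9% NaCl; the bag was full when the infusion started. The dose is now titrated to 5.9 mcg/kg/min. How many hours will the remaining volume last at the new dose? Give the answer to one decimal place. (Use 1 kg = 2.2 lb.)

14.3 hours

Initial rate:
Weight = 21 lb ÷ 2.2 lb/kg = 9.545455 kg
Dose = 8 mcg/kg/min × 9.545455 kg = 76.36364 mcg/min
76.36364 mcg/min × 60 min/hr = 4581.818 mcg/hr
Concentration = 50 mg ÷ 326 mL = 0.1533742 mg/mL = 153.3742 mcg/mL
Rate = 4581.818 mcg/hr ÷ 153.3742 mcg/mL = 29.87345 mL/hr
Volume infused so far = 29.87345 mL/hr × 0.4 hr = 11.94938 mL
Volume remaining = 326 − 11.94938 = 314.0506 mL
New rate:
Dose = 5.9 mcg/kg/min × 9.545455 kg = 56.31818 mcg/min
56.31818 mcg/min × 60 min/hr = 3379.091 mcg/hr
Rate = 3379.091 mcg/hr ÷ 153.3742 mcg/mL = 22.03167 mL/hr
Time remaining = 314.0506 mL ÷ 22.03167 mL/hr = 14.25451 hr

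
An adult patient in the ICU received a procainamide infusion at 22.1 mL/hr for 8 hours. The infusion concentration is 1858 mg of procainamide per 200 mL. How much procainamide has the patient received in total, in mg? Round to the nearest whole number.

Concentration = 1858 mg ÷ 200 mL = 9.29 mg/mL
Drug rate = 22.1 mL/hr × 9.29 mg/mL = 205.309 mg/hr
Total = 205.309 mg/hr × 8 hr = 1642.472 mg

1642 mg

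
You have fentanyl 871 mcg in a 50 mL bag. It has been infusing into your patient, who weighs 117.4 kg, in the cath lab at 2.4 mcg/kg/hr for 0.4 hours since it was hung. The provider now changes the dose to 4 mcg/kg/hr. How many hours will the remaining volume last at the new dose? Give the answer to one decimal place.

1.6 hours

Initial rate:
Dose = 2.4 mcg/kg/hr × 117.4 kg = 281.76 mcg/hr
Concentration = 871 mcg ÷ 50 mL = 17.42 mcg/mL
Rate = 281.76 mcg/hr ÷ 17.42 mcg/mL = 16.17451 mL/hr
Volume infused so far = 16.17451 mL/hr × 0.4 hr = 6.469805 mL
Volume remaining = 50 − 6.469805 = 43.5302 mL
New rate:
Dose = 4 mcg/kg/hr × 117.4 kg = 469.6 mcg/hr
Rate = 469.6 mcg/hr ÷ 17.42 mcg/mL = 26.95752 mL/hr
Time remaining = 43.5302 mL ÷ 26.95752 mL/hr = 1.61477 hr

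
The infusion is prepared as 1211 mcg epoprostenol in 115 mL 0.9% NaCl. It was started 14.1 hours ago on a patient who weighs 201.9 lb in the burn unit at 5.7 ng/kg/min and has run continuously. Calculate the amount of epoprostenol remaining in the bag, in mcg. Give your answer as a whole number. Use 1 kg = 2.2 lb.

Weight = 201.9 lb ÷ 2.2 lb/kg = 91.77273 kg
Dose = 5.7 ng/kg/min × 91.77273 kg = 523.1045 ng/min
523.1045 ng/min × 60 min/hr = 31386.27 ng/hr
Concentration = 1211 mcg ÷ 115 mL = 10.53043 mcg/mL = 10530.43 ng/mL
Rate = 31386.27 ng/hr ÷ 10530.43 ng/mL = 2.98053 mL/hr
Volume infused = 2.98053 mL/hr × 14.1 hr = 42.02547 mL
Volume remaining = 115 − 42.02547 = 72.97453 mL
Drug remaining = 72.97453 mL × 10530.43 ng/mL = 768453.6 ng = 768.4536 mcg

768 mcg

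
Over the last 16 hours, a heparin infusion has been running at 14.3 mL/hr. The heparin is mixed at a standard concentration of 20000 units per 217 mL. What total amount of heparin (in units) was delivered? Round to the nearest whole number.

21088 units

Concentration = 20000 units ÷ 217 mL = 92.1659 units/mL
Drug rate = 14.3 mL/hr × 92.1659 units/mL = 1317.972 units/hr
Total = 1317.972 units/hr × 16 hr = 21087.56 units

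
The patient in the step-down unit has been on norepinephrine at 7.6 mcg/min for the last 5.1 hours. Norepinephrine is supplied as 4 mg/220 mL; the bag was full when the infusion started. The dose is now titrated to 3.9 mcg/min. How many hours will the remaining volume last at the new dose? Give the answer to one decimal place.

Initial rate:
7.6 mcg/min × 60 min/hr = 456 mcg/hr
Concentration = 4 mg ÷ 220 mL = 0.01818182 mg/mL = 18.18182 mcg/mL
Rate = 456 mcg/hr ÷ 18.18182 mcg/mL = 25.08 mL/hr
Volume infused so far = 25.08 mL/hr × 5.1 hr = 127.908 mL
Volume remaining = 220 − 127.908 = 92.092 mL
New rate:
3.9 mcg/min × 60 min/hr = 234 mcg/hr
Rate = 234 mcg/hr ÷ 18.18182 mcg/mL = 12.87 mL/hr
Time remaining = 92.092 mL ÷ 12.87 mL/hr = 7.155556 hr

7.2 hours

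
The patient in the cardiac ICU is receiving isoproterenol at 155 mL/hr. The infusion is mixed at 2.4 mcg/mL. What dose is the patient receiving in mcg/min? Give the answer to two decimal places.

Drug rate = 155 mL/hr × 2.4 mcg/mL = 372 mcg/hr
372 mcg/hr ÷ 60 min/hr = 6.2 mcg/min

6.20 mcg/min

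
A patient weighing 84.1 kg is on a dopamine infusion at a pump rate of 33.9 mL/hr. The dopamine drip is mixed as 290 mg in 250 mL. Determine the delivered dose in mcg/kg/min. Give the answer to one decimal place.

7.8 mcg/kg/min

Concentration = 290 mg ÷ 250 mL = 1.16 mg/mL = 1160 mcg/mL
Drug rate = 33.9 mL/hr × 1160 mcg/mL = 39324 mcg/hr
39324 mcg/hr ÷ 60 min/hr = 655.4 mcg/min
655.4 mcg/min ÷ 84.1 kg = 7.793103 mcg/kg/min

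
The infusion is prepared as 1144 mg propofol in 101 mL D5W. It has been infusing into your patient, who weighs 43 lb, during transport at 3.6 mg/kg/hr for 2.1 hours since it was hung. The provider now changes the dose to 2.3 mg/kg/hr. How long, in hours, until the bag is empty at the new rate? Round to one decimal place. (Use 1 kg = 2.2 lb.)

Initial rate:
Weight = 43 lb ÷ 2.2 lb/kg = 19.54545 kg
Dose = 3.6 mg/kg/hr × 19.54545 kg = 70.36364 mg/hr
Concentration = 1144 mg ÷ 101 mL = 11.32673 mg/mL
Rate = 70.36364 mg/hr ÷ 11.32673 mg/mL = 6.212174 mL/hr
Volume infused so far = 6.212174 mL/hr × 2.1 hr = 13.04557 mL
Volume remaining = 101 − 13.04557 = 87.95443 mL
New rate:
Dose = 2.3 mg/kg/hr × 19.54545 kg = 44.95455 mg/hr
Rate = 44.95455 mg/hr ÷ 11.32673 mg/mL = 3.968889 mL/hr
Time remaining = 87.95443 mL ÷ 3.968889 mL/hr = 22.16097 hr

22.2 hours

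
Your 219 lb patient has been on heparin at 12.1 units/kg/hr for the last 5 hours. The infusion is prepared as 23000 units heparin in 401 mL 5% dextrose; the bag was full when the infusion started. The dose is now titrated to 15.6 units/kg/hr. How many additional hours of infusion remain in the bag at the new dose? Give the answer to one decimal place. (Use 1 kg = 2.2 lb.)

10.9 hours

Initial rate:
Weight = 219 lb ÷ 2.2 lb/kg = 99.54545 kg
Dose = 12.1 units/kg/hr × 99.54545 kg = 1204.5 units/hr
Concentration = 23000 units ÷ 401 mL = 57.35661 units/mL
Rate = 1204.5 units/hr ÷ 57.35661 units/mL = 21.0002 mL/hr
Volume infused so far = 21.0002 mL/hr × 5 hr = 105.001 mL
Volume remaining = 401 − 105.001 = 295.999 mL
New rate:
Dose = 15.6 units/kg/hr × 99.54545 kg = 1552.909 units/hr
Rate = 1552.909 units/hr ÷ 57.35661 units/mL = 27.07463 mL/hr
Time remaining = 295.999 mL ÷ 27.07463 mL/hr = 10.93271 hr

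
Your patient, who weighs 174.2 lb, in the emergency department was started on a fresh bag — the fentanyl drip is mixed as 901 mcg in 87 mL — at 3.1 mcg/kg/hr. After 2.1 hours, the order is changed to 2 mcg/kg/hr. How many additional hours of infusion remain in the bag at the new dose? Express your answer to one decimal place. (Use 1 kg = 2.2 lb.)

2.4 hours

Initial rate:
Weight = 174.2 lb ÷ 2.2 lb/kg = 79.18182 kg
Dose = 3.1 mcg/kg/hr × 79.18182 kg = 245.4636 mcg/hr
Concentration = 901 mcg ÷ 87 mL = 10.35632 mcg/mL
Rate = 245.4636 mcg/hr ÷ 10.35632 mcg/mL = 23.70182 mL/hr
Volume infused so far = 23.70182 mL/hr × 2.1 hr = 49.77381 mL
Volume remaining = 87 − 49.77381 = 37.22619 mL
New rate:
Dose = 2 mcg/kg/hr × 79.18182 kg = 158.3636 mcg/hr
Rate = 158.3636 mcg/hr ÷ 10.35632 mcg/mL = 15.29149 mL/hr
Time remaining = 37.22619 mL ÷ 15.29149 mL/hr = 2.434437 hr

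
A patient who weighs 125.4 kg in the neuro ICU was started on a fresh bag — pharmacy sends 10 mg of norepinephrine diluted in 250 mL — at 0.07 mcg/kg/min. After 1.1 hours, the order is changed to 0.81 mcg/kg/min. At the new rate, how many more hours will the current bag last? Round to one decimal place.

Initial rate:
Dose = 0.07 mcg/kg/min × 125.4 kg = 8.778 mcg/min
8.778 mcg/min × 60 min/hr = 526.68 mcg/hr
Concentration = 10 mg ÷ 250 mL = 0.04 mg/mL = 40 mcg/mL
Rate = 526.68 mcg/hr ÷ 40 mcg/mL = 13.167 mL/hr
Volume infused so far = 13.167 mL/hr × 1.1 hr = 14.4837 mL
Volume remaining = 250 − 14.4837 = 235.5163 mL
New rate:
Dose = 0.81 mcg/kg/min × 125.4 kg = 101.574 mcg/min
101.574 mcg/min × 60 min/hr = 6094.44 mcg/hr
Rate = 6094.44 mcg/hr ÷ 40 mcg/mL = 152.361 mL/hr
Time remaining = 235.5163 mL ÷ 152.361 mL/hr = 1.545778 hr

1.5 hours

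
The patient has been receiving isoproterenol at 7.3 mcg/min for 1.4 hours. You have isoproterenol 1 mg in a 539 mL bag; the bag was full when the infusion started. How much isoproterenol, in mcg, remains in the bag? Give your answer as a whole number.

387 mcg

7.3 mcg/min × 60 min/hr = 438 mcg/hr
Concentration = 1 mg ÷ 539 mL = 0.001855288 mg/mL = 1.855288 mcg/mL
Rate = 438 mcg/hr ÷ 1.855288 mcg/mL = 236.082 mL/hr
Volume infused = 236.082 mL/hr × 1.4 hr = 330.5148 mL
Volume remaining = 539 − 330.5148 = 208.4852 mL
Drug remaining = 208.4852 mL × 1.855288 mcg/mL = 386.8 mcg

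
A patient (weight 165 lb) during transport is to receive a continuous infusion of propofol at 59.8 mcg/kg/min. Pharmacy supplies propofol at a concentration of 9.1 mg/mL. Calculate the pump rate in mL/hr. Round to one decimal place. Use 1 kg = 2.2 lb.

29.6 mL/hr

Weight = 165 lb ÷ 2.2 lb/kg = 75 kg
Dose = 59.8 mcg/kg/min × 75 kg = 4485 mcg/min
4485 mcg/min × 60 min/hr = 269100 mcg/hr
Concentration = 9.1 mg/mL = 9100 mcg/mL
Rate = 269100 mcg/hr ÷ 9100 mcg/mL = 29.57143 mL/hr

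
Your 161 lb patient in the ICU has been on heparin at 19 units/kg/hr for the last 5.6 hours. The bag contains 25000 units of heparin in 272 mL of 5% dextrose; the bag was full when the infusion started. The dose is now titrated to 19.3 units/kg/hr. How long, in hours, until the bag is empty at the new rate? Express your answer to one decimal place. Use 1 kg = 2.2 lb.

12.2 hours

Initial rate:
Weight = 161 lb ÷ 2.2 lb/kg = 73.18182 kg
Dose = 19 units/kg/hr × 73.18182 kg = 1390.455 units/hr
Concentration = 25000 units ÷ 272 mL = 91.91176 units/mL
Rate = 1390.455 units/hr ÷ 91.91176 units/mL = 15.12815 mL/hr
Volume infused so far = 15.12815 mL/hr × 5.6 hr = 84.71761 mL
Volume remaining = 272 − 84.71761 = 187.2824 mL
New rate:
Dose = 19.3 units/kg/hr × 73.18182 kg = 1412.409 units/hr
Rate = 1412.409 units/hr ÷ 91.91176 units/mL = 15.36701 mL/hr
Time remaining = 187.2824 mL ÷ 15.36701 mL/hr = 12.1873 hr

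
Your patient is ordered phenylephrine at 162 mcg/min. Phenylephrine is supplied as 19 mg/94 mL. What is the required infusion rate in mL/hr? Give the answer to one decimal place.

48.1 mL/hr

162 mcg/min × 60 min/hr = 9720 mcg/hr
Concentration = 19 mg ÷ 94 mL = 0.2021277 mg/mL = 202.1277 mcg/mL
Rate = 9720 mcg/hr ÷ 202.1277 mcg/mL = 48.08842 mL/hr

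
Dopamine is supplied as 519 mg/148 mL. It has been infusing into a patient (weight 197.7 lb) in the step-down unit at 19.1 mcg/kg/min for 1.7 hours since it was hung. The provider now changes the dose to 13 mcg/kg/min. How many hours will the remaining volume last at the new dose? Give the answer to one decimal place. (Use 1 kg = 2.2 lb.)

Initial rate:
Weight = 197.7 lb ÷ 2.2 lb/kg = 89.86364 kg
Dose = 19.1 mcg/kg/min × 89.86364 kg = 1716.395 mcg/min
1716.395 mcg/min × 60 min/hr = 102983.7 mcg/hr
Concentration = 519 mg ÷ 148 mL = 3.506757 mg/mL = 3506.757 mcg/mL
Rate = 102983.7 mcg/hr ÷ 3506.757 mcg/mL = 29.36723 mL/hr
Volume infused so far = 29.36723 mL/hr × 1.7 hr = 49.92429 mL
Volume remaining = 148 − 49.92429 = 98.07571 mL
New rate:
Dose = 13 mcg/kg/min × 89.86364 kg = 1168.227 mcg/min
1168.227 mcg/min × 60 min/hr = 70093.64 mcg/hr
Rate = 70093.64 mcg/hr ÷ 3506.757 mcg/mL = 19.98817 mL/hr
Time remaining = 98.07571 mL ÷ 19.98817 mL/hr = 4.906689 hr

4.9 hours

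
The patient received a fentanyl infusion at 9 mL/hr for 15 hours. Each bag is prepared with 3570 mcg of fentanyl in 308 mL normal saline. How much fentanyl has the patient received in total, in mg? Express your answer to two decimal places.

1.56 mg

Concentration = 3570 mcg ÷ 308 mL = 11.59091 mcg/mL
Drug rate = 9 mL/hr × 11.59091 mcg/mL = 104.3182 mcg/hr
Total = 104.3182 mcg/hr × 15 hr = 1564.773 mcg = 1.564773 mg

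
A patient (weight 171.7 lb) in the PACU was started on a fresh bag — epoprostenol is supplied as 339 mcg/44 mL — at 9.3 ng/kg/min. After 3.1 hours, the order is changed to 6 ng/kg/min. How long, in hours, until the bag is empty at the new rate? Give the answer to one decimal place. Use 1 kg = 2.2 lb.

7.3 hours

Initial rate:
Weight = 171.7 lb ÷ 2.2 lb/kg = 78.04545 kg
Dose = 9.3 ng/kg/min × 78.04545 kg = 725.8227 ng/min
725.8227 ng/min × 60 min/hr = 43549.36 ng/hr
Concentration = 339 mcg ÷ 44 mL = 7.704545 mcg/mL = 7704.545 ng/mL
Rate = 43549.36 ng/hr ÷ 7704.545 ng/mL = 5.652425 mL/hr
Volume infused so far = 5.652425 mL/hr × 3.1 hr = 17.52252 mL
Volume remaining = 44 − 17.52252 = 26.47748 mL
New rate:
Dose = 6 ng/kg/min × 78.04545 kg = 468.2727 ng/min
468.2727 ng/min × 60 min/hr = 28096.36 ng/hr
Rate = 28096.36 ng/hr ÷ 7704.545 ng/mL = 3.646726 mL/hr
Time remaining = 26.47748 mL ÷ 3.646726 mL/hr = 7.260618 hr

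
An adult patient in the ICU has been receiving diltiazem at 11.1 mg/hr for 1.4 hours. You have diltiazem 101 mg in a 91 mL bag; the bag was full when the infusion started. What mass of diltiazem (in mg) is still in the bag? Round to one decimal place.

Concentration = 101 mg ÷ 91 mL = 1.10989 mg/mL
Rate = 11.1 mg/hr ÷ 1.10989 mg/mL = 10.00099 mL/hr
Volume infused = 10.00099 mL/hr × 1.4 hr = 14.00139 mL
Volume remaining = 91 − 14.00139 = 76.99861 mL
Drug remaining = 76.99861 mL × 1.10989 mg/mL = 85.46 mg

85.5 mg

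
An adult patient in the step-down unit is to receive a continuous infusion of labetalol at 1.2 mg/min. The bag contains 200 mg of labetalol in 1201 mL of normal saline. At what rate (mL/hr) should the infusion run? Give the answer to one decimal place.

1.2 mg/min × 60 min/hr = 72 mg/hr
Concentration = 200 mg ÷ 1201 mL = 0.1665279 mg/mL
Rate = 72 mg/hr ÷ 0.1665279 mg/mL = 432.36 mL/hr

432.4 mL/hr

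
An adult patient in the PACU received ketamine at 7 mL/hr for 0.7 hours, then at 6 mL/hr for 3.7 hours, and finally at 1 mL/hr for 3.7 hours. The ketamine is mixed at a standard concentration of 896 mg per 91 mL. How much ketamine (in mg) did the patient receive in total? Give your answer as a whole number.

303 mg

Concentration = 896 mg ÷ 91 mL = 9.846154 mg/mL
Stage 1: 7 mL/hr × 0.7 hr = 4.9 mL → 4.9 mL × 9.846154 mg/mL = 48.24615 mg
Stage 2: 6 mL/hr × 3.7 hr = 22.2 mL → 22.2 mL × 9.846154 mg/mL = 218.5846 mg
Stage 3: 1 mL/hr × 3.7 hr = 3.7 mL → 3.7 mL × 9.846154 mg/mL = 36.43077 mg
Total = 48.24615 + 218.5846 + 36.43077 = 303.2615 mg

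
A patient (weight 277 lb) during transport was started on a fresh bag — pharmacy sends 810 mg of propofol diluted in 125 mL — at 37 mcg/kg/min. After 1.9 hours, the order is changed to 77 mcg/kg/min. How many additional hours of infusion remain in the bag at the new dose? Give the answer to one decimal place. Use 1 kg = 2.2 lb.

Initial rate:
Weight = 277 lb ÷ 2.2 lb/kg = 125.9091 kg
Dose = 37 mcg/kg/min × 125.9091 kg = 4658.636 mcg/min
4658.636 mcg/min × 60 min/hr = 279518.2 mcg/hr
Concentration = 810 mg ÷ 125 mL = 6.48 mg/mL = 6480 mcg/mL
Rate = 279518.2 mcg/hr ÷ 6480 mcg/mL = 43.13552 mL/hr
Volume infused so far = 43.13552 mL/hr × 1.9 hr = 81.95749 mL
Volume remaining = 125 − 81.95749 = 43.04251 mL
New rate:
Dose = 77 mcg/kg/min × 125.9091 kg = 9695 mcg/min
9695 mcg/min × 60 min/hr = 581700 mcg/hr
Rate = 581700 mcg/hr ÷ 6480 mcg/mL = 89.76852 mL/hr
Time remaining = 43.04251 mL ÷ 89.76852 mL/hr = 0.4794833 hr

0.5 hours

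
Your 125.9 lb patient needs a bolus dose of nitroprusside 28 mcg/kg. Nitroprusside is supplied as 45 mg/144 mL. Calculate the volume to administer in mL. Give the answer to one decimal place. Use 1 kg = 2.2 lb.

Weight = 125.9 lb ÷ 2.2 lb/kg = 57.22727 kg
Dose = 28 mcg/kg × 57.22727 kg = 1602.364 mcg
Concentration = 45 mg ÷ 144 mL = 0.3125 mg/mL = 312.5 mcg/mL
Volume = 1602.364 mcg ÷ 312.5 mcg/mL = 5.127564 mL

5.1 mL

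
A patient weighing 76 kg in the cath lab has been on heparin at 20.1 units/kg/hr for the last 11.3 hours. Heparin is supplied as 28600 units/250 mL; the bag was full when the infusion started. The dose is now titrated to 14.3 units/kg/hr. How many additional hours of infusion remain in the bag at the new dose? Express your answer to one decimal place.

Initial rate:
Dose = 20.1 units/kg/hr × 76 kg = 1527.6 units/hr
Concentration = 28600 units ÷ 250 mL = 114.4 units/mL
Rate = 1527.6 units/hr ÷ 114.4 units/mL = 13.35315 mL/hr
Volume infused so far = 13.35315 mL/hr × 11.3 hr = 150.8906 mL
Volume remaining = 250 − 150.8906 = 99.10944 mL
New rate:
Dose = 14.3 units/kg/hr × 76 kg = 1086.8 units/hr
Rate = 1086.8 units/hr ÷ 114.4 units/mL = 9.5 mL/hr
Time remaining = 99.10944 mL ÷ 9.5 mL/hr = 10.43257 hr

10.4 hours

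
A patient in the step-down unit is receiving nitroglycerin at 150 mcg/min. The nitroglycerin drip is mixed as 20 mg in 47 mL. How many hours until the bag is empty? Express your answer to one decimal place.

150 mcg/min × 60 min/hr = 9000 mcg/hr
Concentration = 20 mg ÷ 47 mL = 0.4255319 mg/mL = 425.5319 mcg/mL
Rate = 9000 mcg/hr ÷ 425.5319 mcg/mL = 21.15 mL/hr
Duration = 47 mL ÷ 21.15 mL/hr = 2.222222 hr

2.2 hours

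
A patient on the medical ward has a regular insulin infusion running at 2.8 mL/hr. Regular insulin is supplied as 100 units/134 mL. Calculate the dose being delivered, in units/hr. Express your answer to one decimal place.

2.1 units/hr

Concentration = 100 units ÷ 134 mL = 0.7462687 units/mL
Drug rate = 2.8 mL/hr × 0.7462687 units/mL = 2.089552 units/hr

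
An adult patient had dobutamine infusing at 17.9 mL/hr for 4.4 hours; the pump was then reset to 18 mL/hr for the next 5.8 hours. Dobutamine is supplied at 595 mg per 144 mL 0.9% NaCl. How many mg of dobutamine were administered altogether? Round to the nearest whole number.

Concentration = 595 mg ÷ 144 mL = 4.131944 mg/mL
Stage 1: 17.9 mL/hr × 4.4 hr = 78.76 mL → 78.76 mL × 4.131944 mg/mL = 325.4319 mg
Stage 2: 18 mL/hr × 5.8 hr = 104.4 mL → 104.4 mL × 4.131944 mg/mL = 431.375 mg
Total = 325.4319 + 431.375 = 756.8069 mg

757 mg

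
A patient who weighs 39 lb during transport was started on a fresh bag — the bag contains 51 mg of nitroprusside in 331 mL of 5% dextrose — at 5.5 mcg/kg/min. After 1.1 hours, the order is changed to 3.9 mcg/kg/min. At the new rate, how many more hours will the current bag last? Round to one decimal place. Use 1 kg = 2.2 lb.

Initial rate:
Weight = 39 lb ÷ 2.2 lb/kg = 17.72727 kg
Dose = 5.5 mcg/kg/min × 17.72727 kg = 97.5 mcg/min
97.5 mcg/min × 60 min/hr = 5850 mcg/hr
Concentration = 51 mg ÷ 331 mL = 0.1540785 mg/mL = 154.0785 mcg/mL
Rate = 5850 mcg/hr ÷ 154.0785 mcg/mL = 37.96765 mL/hr
Volume infused so far = 37.96765 mL/hr × 1.1 hr = 41.76441 mL
Volume remaining = 331 − 41.76441 = 289.2356 mL
New rate:
Dose = 3.9 mcg/kg/min × 17.72727 kg = 69.13636 mcg/min
69.13636 mcg/min × 60 min/hr = 4148.182 mcg/hr
Rate = 4148.182 mcg/hr ÷ 154.0785 mcg/mL = 26.92251 mL/hr
Time remaining = 289.2356 mL ÷ 26.92251 mL/hr = 10.74326 hr

10.7 hours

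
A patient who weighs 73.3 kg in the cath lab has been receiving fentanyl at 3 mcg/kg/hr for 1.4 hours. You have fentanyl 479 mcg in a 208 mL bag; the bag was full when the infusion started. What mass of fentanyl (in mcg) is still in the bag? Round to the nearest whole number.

Dose = 3 mcg/kg/hr × 73.3 kg = 219.9 mcg/hr
Concentration = 479 mcg ÷ 208 mL = 2.302885 mcg/mL
Rate = 219.9 mcg/hr ÷ 2.302885 mcg/mL = 95.48894 mL/hr
Volume infused = 95.48894 mL/hr × 1.4 hr = 133.6845 mL
Volume remaining = 208 − 133.6845 = 74.31549 mL
Drug remaining = 74.31549 mL × 2.302885 mcg/mL = 171.14 mcg

171 mcg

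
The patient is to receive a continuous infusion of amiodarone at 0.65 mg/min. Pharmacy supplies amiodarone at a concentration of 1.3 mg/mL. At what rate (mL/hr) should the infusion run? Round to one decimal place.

30.0 mL/hr

0.65 mg/min × 60 min/hr = 39 mg/hr
Rate = 39 mg/hr ÷ 1.3 mg/mL = 30 mL/hr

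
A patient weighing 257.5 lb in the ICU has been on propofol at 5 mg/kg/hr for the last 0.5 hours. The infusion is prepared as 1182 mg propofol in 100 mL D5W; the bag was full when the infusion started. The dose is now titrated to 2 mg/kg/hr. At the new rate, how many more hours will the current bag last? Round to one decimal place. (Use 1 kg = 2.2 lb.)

3.8 hours

Initial rate:
Weight = 257.5 lb ÷ 2.2 lb/kg = 117.0455 kg
Dose = 5 mg/kg/hr × 117.0455 kg = 585.2273 mg/hr
Concentration = 1182 mg ÷ 100 mL = 11.82 mg/mL
Rate = 585.2273 mg/hr ÷ 11.82 mg/mL = 49.51161 mL/hr
Volume infused so far = 49.51161 mL/hr × 0.5 hr = 24.75581 mL
Volume remaining = 100 − 24.75581 = 75.24419 mL
New rate:
Dose = 2 mg/kg/hr × 117.0455 kg = 234.0909 mg/hr
Rate = 234.0909 mg/hr ÷ 11.82 mg/mL = 19.80465 mL/hr
Time remaining = 75.24419 mL ÷ 19.80465 mL/hr = 3.79932 hr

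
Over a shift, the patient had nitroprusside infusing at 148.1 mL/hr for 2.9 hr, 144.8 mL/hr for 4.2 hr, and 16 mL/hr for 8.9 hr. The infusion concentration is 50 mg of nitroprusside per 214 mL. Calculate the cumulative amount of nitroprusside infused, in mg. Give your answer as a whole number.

276 mg

Concentration = 50 mg ÷ 214 mL = 0.2336449 mg/mL
Stage 1: 148.1 mL/hr × 2.9 hr = 429.49 mL → 429.49 mL × 0.2336449 mg/mL = 100.3481 mg
Stage 2: 144.8 mL/hr × 4.2 hr = 608.16 mL → 608.16 mL × 0.2336449 mg/mL = 142.0935 mg
Stage 3: 16 mL/hr × 8.9 hr = 142.4 mL → 142.4 mL × 0.2336449 mg/mL = 33.27103 mg
Total = 100.3481 + 142.0935 + 33.27103 = 275.7126 mg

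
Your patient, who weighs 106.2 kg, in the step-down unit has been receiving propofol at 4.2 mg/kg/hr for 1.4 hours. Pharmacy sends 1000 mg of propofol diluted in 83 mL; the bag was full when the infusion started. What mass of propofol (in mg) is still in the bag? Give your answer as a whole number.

Dose = 4.2 mg/kg/hr × 106.2 kg = 446.04 mg/hr
Concentration = 1000 mg ÷ 83 mL = 12.04819 mg/mL
Rate = 446.04 mg/hr ÷ 12.04819 mg/mL = 37.02132 mL/hr
Volume infused = 37.02132 mL/hr × 1.4 hr = 51.82985 mL
Volume remaining = 83 − 51.82985 = 31.17015 mL
Drug remaining = 31.17015 mL × 12.04819 mg/mL = 375.544 mg

376 mg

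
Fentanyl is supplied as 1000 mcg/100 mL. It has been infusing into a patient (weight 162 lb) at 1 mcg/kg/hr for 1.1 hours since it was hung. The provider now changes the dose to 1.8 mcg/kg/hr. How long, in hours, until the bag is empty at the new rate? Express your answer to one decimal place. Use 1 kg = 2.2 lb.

Initial rate:
Weight = 162 lb ÷ 2.2 lb/kg = 73.63636 kg
Dose = 1 mcg/kg/hr × 73.63636 kg = 73.63636 mcg/hr
Concentration = 1000 mcg ÷ 100 mL = 10 mcg/mL
Rate = 73.63636 mcg/hr ÷ 10 mcg/mL = 7.363636 mL/hr
Volume infused so far = 7.363636 mL/hr × 1.1 hr = 8.1 mL
Volume remaining = 100 − 8.1 = 91.9 mL
New rate:
Dose = 1.8 mcg/kg/hr × 73.63636 kg = 132.5455 mcg/hr
Rate = 132.5455 mcg/hr ÷ 10 mcg/mL = 13.25455 mL/hr
Time remaining = 91.9 mL ÷ 13.25455 mL/hr = 6.933471 hr

6.9 hours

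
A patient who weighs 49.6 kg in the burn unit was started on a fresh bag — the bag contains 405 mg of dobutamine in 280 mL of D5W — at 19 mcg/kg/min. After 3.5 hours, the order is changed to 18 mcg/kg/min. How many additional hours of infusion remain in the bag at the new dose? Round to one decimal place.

Initial rate:
Dose = 19 mcg/kg/min × 49.6 kg = 942.4 mcg/min
942.4 mcg/min × 60 min/hr = 56544 mcg/hr
Concentration = 405 mg ÷ 280 mL = 1.446429 mg/mL = 1446.429 mcg/mL
Rate = 56544 mcg/hr ÷ 1446.429 mcg/mL = 39.09215 mL/hr
Volume infused so far = 39.09215 mL/hr × 3.5 hr = 136.8225 mL
Volume remaining = 280 − 136.8225 = 143.1775 mL
New rate:
Dose = 18 mcg/kg/min × 49.6 kg = 892.8 mcg/min
892.8 mcg/min × 60 min/hr = 53568 mcg/hr
Rate = 53568 mcg/hr ÷ 1446.429 mcg/mL = 37.03467 mL/hr
Time remaining = 143.1775 mL ÷ 37.03467 mL/hr = 3.866039 hr

3.9 hours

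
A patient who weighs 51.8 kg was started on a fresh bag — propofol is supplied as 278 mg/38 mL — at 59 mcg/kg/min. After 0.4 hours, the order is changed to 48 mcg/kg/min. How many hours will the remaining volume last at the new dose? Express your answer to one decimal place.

Initial rate:
Dose = 59 mcg/kg/min × 51.8 kg = 3056.2 mcg/min
3056.2 mcg/min × 60 min/hr = 183372 mcg/hr
Concentration = 278 mg ÷ 38 mL = 7.315789 mg/mL = 7315.789 mcg/mL
Rate = 183372 mcg/hr ÷ 7315.789 mcg/mL = 25.06524 mL/hr
Volume infused so far = 25.06524 mL/hr × 0.4 hr = 10.02609 mL
Volume remaining = 38 − 10.02609 = 27.97391 mL
New rate:
Dose = 48 mcg/kg/min × 51.8 kg = 2486.4 mcg/min
2486.4 mcg/min × 60 min/hr = 149184 mcg/hr
Rate = 149184 mcg/hr ÷ 7315.789 mcg/mL = 20.39206 mL/hr
Time remaining = 27.97391 mL ÷ 20.39206 mL/hr = 1.371804 hr

1.4 hours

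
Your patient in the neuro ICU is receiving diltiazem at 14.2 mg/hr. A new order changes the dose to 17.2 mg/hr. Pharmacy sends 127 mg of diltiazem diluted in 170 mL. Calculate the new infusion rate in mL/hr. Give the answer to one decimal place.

Concentration = 127 mg ÷ 170 mL = 0.7470588 mg/mL
Rate = 17.2 mg/hr ÷ 0.7470588 mg/mL = 23.02362 mL/hr

23.0 mL/hr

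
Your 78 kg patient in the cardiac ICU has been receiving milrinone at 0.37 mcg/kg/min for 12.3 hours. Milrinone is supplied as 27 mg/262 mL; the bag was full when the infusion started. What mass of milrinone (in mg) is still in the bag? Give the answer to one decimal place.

Dose = 0.37 mcg/kg/min × 78 kg = 28.86 mcg/min
28.86 mcg/min × 60 min/hr = 1731.6 mcg/hr
Concentration = 27 mg ÷ 262 mL = 0.1030534 mg/mL = 103.0534 mcg/mL
Rate = 1731.6 mcg/hr ÷ 103.0534 mcg/mL = 16.80293 mL/hr
Volume infused = 16.80293 mL/hr × 12.3 hr = 206.6761 mL
Volume remaining = 262 − 206.6761 = 55.32392 mL
Drug remaining = 55.32392 mL × 103.0534 mcg/mL = 5701.32 mcg = 5.70132 mg

5.7 mg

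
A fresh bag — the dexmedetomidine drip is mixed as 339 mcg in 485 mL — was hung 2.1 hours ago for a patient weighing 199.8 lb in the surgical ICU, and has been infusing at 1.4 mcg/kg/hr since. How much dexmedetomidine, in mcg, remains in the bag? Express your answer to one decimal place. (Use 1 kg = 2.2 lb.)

Weight = 199.8 lb ÷ 2.2 lb/kg = 90.81818 kg
Dose = 1.4 mcg/kg/hr × 90.81818 kg = 127.1455 mcg/hr
Concentration = 339 mcg ÷ 485 mL = 0.6989691 mcg/mL
Rate = 127.1455 mcg/hr ÷ 0.6989691 mcg/mL = 181.9043 mL/hr
Volume infused = 181.9043 mL/hr × 2.1 hr = 381.999 mL
Volume remaining = 485 − 381.999 = 103.001 mL
Drug remaining = 103.001 mL × 0.6989691 mcg/mL = 71.99455 mcg

72.0 mcg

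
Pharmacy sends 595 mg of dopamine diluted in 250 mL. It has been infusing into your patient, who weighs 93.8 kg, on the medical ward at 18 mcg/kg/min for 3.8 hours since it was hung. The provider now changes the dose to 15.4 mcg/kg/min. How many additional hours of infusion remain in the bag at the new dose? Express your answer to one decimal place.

Initial rate:
Dose = 18 mcg/kg/min × 93.8 kg = 1688.4 mcg/min
1688.4 mcg/min × 60 min/hr = 101304 mcg/hr
Concentration = 595 mg ÷ 250 mL = 2.38 mg/mL = 2380 mcg/mL
Rate = 101304 mcg/hr ÷ 2380 mcg/mL = 42.56471 mL/hr
Volume infused so far = 42.56471 mL/hr × 3.8 hr = 161.7459 mL
Volume remaining = 250 − 161.7459 = 88.25412 mL
New rate:
Dose = 15.4 mcg/kg/min × 93.8 kg = 1444.52 mcg/min
1444.52 mcg/min × 60 min/hr = 86671.2 mcg/hr
Rate = 86671.2 mcg/hr ÷ 2380 mcg/mL = 36.41647 mL/hr
Time remaining = 88.25412 mL ÷ 36.41647 mL/hr = 2.423467 hr

2.4 hours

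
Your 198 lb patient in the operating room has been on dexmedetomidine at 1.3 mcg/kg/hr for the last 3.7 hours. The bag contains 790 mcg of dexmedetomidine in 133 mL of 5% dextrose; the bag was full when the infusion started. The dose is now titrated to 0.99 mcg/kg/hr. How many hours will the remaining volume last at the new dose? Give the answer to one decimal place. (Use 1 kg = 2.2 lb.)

4.0 hours

Initial rate:
Weight = 198 lb ÷ 2.2 lb/kg = 90 kg
Dose = 1.3 mcg/kg/hr × 90 kg = 117 mcg/hr
Concentration = 790 mcg ÷ 133 mL = 5.93985 mcg/mL
Rate = 117 mcg/hr ÷ 5.93985 mcg/mL = 19.69747 mL/hr
Volume infused so far = 19.69747 mL/hr × 3.7 hr = 72.88063 mL
Volume remaining = 133 − 72.88063 = 60.11937 mL
New rate:
Dose = 0.99 mcg/kg/hr × 90 kg = 89.1 mcg/hr
Rate = 89.1 mcg/hr ÷ 5.93985 mcg/mL = 15.00038 mL/hr
Time remaining = 60.11937 mL ÷ 15.00038 mL/hr = 4.007856 hr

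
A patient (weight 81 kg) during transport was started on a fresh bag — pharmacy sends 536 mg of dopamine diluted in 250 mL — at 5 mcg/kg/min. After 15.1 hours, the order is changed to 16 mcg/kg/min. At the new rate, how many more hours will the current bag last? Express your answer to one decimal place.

2.2 hours

Initial rate:
Dose = 5 mcg/kg/min × 81 kg = 405 mcg/min
405 mcg/min × 60 min/hr = 24300 mcg/hr
Concentration = 536 mg ÷ 250 mL = 2.144 mg/mL = 2144 mcg/mL
Rate = 24300 mcg/hr ÷ 2144 mcg/mL = 11.33396 mL/hr
Volume infused so far = 11.33396 mL/hr × 15.1 hr = 171.1427 mL
Volume remaining = 250 − 171.1427 = 78.85728 mL
New rate:
Dose = 16 mcg/kg/min × 81 kg = 1296 mcg/min
1296 mcg/min × 60 min/hr = 77760 mcg/hr
Rate = 77760 mcg/hr ÷ 2144 mcg/mL = 36.26866 mL/hr
Time remaining = 78.85728 mL ÷ 36.26866 mL/hr = 2.174254 hr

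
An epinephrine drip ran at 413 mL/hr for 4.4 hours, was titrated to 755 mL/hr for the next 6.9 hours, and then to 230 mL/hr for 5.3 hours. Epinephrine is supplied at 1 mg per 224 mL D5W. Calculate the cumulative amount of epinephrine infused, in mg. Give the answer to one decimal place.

Concentration = 1 mg ÷ 224 mL = 0.004464286 mg/mL
Stage 1: 413 mL/hr × 4.4 hr = 1817.2 mL → 1817.2 mL × 0.004464286 mg/mL = 8.1125 mg
Stage 2: 755 mL/hr × 6.9 hr = 5209.5 mL → 5209.5 mL × 0.004464286 mg/mL = 23.2567 mg
Stage 3: 230 mL/hr × 5.3 hr = 1219 mL → 1219 mL × 0.004464286 mg/mL = 5.441964 mg
Total = 8.1125 + 23.2567 + 5.441964 = 36.81116 mg

36.8 mg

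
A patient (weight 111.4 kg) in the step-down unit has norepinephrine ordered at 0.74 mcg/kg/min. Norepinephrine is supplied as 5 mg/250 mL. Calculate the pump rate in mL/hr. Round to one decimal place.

247.3 mL/hr

Dose = 0.74 mcg/kg/min × 111.4 kg = 82.436 mcg/min
82.436 mcg/min × 60 min/hr = 4946.16 mcg/hr
Concentration = 5 mg ÷ 250 mL = 0.02 mg/mL = 20 mcg/mL
Rate = 4946.16 mcg/hr ÷ 20 mcg/mL = 247.308 mL/hr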